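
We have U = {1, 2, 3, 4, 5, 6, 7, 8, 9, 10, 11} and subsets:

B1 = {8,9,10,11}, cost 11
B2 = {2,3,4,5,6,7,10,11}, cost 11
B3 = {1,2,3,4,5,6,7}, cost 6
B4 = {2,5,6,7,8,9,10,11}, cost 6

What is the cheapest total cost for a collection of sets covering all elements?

12

B3, B4 cover every element at cost 6 + 6 = 12.
Any cover uses at least 2 sets; among all covering selections none totals below 12.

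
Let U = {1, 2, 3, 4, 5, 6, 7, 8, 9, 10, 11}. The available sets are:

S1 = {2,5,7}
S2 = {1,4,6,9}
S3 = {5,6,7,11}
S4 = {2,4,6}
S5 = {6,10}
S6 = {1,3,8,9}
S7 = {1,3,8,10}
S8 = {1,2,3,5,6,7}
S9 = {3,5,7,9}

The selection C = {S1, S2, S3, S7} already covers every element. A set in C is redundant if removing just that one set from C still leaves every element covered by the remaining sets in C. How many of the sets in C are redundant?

Drop S1: 2 uncovered — not redundant.
Drop S2: 4, 9 uncovered — not redundant.
Drop S3: 11 uncovered — not redundant.
Drop S7: 3, 8, 10 uncovered — not redundant.
None of the sets in C is redundant.

0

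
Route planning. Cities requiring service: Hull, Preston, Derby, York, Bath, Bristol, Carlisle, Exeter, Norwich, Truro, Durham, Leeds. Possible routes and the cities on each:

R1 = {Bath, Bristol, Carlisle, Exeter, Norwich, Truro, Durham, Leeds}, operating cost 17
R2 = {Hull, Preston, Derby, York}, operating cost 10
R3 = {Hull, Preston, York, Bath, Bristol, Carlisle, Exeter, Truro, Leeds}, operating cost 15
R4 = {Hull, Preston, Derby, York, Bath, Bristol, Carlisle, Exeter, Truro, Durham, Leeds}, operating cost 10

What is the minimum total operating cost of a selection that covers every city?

27

R1, R2 cover every city at operating cost 17 + 10 = 27.
Any cover uses at least 2 routes; among all covering selections none totals below 27.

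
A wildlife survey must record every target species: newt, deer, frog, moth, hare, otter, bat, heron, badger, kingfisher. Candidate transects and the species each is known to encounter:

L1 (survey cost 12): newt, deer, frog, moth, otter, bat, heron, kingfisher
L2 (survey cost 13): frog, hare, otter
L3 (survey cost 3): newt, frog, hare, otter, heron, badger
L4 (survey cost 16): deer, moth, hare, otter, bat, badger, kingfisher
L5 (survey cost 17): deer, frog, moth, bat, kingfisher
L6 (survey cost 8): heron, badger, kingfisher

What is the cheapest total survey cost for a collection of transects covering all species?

15

L1, L3 cover every species at survey cost 12 + 3 = 15.
Any cover uses at least 2 transects; among all covering selections none totals below 15.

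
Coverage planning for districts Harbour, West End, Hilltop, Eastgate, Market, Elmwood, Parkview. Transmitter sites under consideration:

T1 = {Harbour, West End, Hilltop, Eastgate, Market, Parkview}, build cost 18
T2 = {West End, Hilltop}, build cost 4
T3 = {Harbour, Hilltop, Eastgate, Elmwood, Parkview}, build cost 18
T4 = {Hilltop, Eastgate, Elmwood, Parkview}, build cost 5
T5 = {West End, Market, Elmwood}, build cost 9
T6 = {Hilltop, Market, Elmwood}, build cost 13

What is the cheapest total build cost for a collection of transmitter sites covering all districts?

T1, T4 cover every district at build cost 18 + 5 = 23.
Any cover uses at least 2 transmitter sites; among all covering selections none totals below 23.
Greedy by coverage-per-build cost would pick T4, T2, T1 for 27 — worse than the optimum 23.

23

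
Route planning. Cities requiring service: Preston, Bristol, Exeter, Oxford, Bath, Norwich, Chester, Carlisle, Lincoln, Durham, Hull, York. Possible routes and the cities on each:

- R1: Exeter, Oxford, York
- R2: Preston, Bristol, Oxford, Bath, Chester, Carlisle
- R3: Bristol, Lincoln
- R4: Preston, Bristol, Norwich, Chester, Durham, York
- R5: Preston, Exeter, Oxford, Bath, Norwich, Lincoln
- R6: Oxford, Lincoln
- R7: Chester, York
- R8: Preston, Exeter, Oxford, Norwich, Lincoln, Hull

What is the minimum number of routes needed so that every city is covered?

R2, R4, R8 together cover {Preston, Bristol, Exeter, Oxford, Bath, Norwich, Chester, Carlisle, Lincoln, Durham, Hull, York} — every city.
No 2 of the 8 routes cover everything (all 28 pairs fall short), so 3 is minimum.

3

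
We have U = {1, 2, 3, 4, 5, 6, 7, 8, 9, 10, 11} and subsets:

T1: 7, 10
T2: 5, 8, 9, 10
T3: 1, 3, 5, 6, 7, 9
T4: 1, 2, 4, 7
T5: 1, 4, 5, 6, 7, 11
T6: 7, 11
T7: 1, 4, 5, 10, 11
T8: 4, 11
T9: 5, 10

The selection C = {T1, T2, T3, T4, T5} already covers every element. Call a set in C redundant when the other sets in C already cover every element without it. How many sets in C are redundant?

1

Drop T1: the rest still cover every element — redundant.
Drop T2: 8 uncovered — not redundant.
Drop T3: 3 uncovered — not redundant.
Drop T4: 2 uncovered — not redundant.
Drop T5: 11 uncovered — not redundant.
1 redundant: T1.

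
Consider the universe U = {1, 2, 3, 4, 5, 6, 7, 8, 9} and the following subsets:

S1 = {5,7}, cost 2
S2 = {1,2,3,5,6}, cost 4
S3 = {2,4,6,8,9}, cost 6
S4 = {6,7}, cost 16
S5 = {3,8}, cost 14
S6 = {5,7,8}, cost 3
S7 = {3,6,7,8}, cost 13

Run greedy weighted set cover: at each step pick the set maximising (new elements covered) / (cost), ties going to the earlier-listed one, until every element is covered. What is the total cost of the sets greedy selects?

13

Pick 1: S2 adds 5 new (1, 2, 3, 5, 6) at cost 4 (ratio 5/4).
Pick 2: S6 adds 2 new (7, 8) at cost 3 (ratio 2/3).
Pick 3: S3 adds 2 new (4, 9) at cost 6 (ratio 2/6).
Greedy total cost: 4 + 3 + 6 = 13. (The true optimum is 12, so greedy overshoots here.)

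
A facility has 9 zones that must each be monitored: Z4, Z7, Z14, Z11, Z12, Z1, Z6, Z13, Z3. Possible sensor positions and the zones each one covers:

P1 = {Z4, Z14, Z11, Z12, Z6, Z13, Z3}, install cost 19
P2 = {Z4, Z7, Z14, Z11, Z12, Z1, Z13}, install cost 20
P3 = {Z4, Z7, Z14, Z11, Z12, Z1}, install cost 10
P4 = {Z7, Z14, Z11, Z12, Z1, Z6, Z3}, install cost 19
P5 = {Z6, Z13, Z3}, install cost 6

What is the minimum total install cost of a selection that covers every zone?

16

P3, P5 cover every zone at install cost 10 + 6 = 16.
Any cover uses at least 2 sensor positions; among all covering selections none totals below 16.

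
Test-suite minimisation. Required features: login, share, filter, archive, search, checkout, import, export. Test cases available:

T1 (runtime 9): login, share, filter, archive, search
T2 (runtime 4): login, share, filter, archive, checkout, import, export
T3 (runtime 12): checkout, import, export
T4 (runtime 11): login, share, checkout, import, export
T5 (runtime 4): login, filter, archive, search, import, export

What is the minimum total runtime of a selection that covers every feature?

8

T2, T5 cover every feature at runtime 4 + 4 = 8.
Any cover uses at least 2 test cases; among all covering selections none totals below 8.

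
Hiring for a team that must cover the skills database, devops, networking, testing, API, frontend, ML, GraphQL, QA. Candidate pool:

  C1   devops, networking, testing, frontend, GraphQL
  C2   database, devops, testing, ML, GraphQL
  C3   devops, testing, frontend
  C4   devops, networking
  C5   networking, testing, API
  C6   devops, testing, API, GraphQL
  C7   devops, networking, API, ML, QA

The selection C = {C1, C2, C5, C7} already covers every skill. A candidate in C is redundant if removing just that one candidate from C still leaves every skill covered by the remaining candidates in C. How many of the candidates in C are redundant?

1

Drop C1: frontend uncovered — not redundant.
Drop C2: database uncovered — not redundant.
Drop C5: the rest still cover every skill — redundant.
Drop C7: QA uncovered — not redundant.
1 redundant: C5.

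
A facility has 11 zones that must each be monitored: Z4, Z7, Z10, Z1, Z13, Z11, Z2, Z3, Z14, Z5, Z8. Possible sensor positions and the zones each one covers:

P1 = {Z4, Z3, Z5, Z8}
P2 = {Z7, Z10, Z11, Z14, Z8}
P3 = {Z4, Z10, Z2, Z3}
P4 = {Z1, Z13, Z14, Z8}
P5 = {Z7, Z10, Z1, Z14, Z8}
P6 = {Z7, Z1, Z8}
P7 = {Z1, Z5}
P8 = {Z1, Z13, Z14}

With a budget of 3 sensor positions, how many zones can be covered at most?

Choosing P1, P2, P4 covers {Z4, Z7, Z10, Z1, Z13, Z11, Z3, Z14, Z5, Z8} — 10 zones.
No choice of 3 sensor positions does better; here Z2 is left uncovered.

10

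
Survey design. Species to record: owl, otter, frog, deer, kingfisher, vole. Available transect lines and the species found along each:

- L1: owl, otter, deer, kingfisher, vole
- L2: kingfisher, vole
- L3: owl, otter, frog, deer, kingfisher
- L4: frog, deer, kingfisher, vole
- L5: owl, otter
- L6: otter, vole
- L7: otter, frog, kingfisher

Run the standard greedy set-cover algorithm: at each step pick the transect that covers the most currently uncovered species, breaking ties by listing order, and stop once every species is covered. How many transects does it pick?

2

Pick 1: L1 covers 5 new species (owl, otter, deer, kingfisher, vole).
Pick 2: L3 covers 1 new species (frog).
Greedy uses 2 transects.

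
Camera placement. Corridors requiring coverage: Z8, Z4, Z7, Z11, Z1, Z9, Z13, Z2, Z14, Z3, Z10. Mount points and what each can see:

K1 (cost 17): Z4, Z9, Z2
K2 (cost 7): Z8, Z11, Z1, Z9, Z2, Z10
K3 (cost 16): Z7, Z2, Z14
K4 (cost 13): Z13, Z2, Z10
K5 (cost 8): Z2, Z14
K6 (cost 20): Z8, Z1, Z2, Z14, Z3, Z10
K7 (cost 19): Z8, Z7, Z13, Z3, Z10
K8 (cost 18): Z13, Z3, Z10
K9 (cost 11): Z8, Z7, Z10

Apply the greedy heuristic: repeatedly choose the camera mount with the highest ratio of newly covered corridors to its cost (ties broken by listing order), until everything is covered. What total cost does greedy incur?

Pick 1: K2 adds 6 new (Z8, Z11, Z1, Z9, Z2, Z10) at cost 7 (ratio 6/7).
Pick 2: K7 adds 3 new (Z7, Z13, Z3) at cost 19 (ratio 3/19).
Pick 3: K5 adds 1 new (Z14) at cost 8 (ratio 1/8).
Pick 4: K1 adds 1 new (Z4) at cost 17 (ratio 1/17).
Greedy total cost: 7 + 19 + 8 + 17 = 51.

51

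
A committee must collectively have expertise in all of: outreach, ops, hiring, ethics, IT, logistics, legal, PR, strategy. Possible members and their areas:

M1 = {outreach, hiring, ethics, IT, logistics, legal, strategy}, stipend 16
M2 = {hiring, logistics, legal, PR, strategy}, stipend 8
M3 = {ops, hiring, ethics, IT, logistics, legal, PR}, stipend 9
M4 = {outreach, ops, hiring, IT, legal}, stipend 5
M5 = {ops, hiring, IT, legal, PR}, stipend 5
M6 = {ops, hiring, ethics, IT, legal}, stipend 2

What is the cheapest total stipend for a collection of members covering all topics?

M2, M4, M6 cover every topic at stipend 8 + 5 + 2 = 15.
Any cover uses at least 2 members; among all covering selections none totals below 15.

15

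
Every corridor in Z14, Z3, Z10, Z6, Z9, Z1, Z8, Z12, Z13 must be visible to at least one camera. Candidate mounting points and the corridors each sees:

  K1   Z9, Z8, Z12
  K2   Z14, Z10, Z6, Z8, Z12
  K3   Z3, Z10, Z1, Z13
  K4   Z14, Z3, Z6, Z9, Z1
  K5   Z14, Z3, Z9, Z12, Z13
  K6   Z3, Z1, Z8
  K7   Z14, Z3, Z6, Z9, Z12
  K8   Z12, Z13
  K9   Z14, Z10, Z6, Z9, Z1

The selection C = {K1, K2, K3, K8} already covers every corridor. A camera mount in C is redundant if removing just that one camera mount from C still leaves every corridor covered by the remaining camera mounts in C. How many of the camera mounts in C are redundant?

Drop K1: Z9 uncovered — not redundant.
Drop K2: Z14, Z6 uncovered — not redundant.
Drop K3: Z3, Z1 uncovered — not redundant.
Drop K8: the rest still cover every corridor — redundant.
1 redundant: K8.

1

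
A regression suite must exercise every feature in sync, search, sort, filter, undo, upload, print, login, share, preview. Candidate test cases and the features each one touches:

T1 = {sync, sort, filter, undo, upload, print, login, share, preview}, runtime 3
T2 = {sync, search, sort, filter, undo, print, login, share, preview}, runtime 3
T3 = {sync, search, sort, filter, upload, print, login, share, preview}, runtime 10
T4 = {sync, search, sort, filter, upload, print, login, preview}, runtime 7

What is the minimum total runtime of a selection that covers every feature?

T1, T2 cover every feature at runtime 3 + 3 = 6.
Any cover uses at least 2 test cases; among all covering selections none totals below 6.

6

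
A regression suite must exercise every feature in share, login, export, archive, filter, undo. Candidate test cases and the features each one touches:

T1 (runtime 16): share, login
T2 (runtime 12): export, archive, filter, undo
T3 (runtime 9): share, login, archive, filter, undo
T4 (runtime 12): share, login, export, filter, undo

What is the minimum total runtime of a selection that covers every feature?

21

T2, T3 cover every feature at runtime 12 + 9 = 21.
Any cover uses at least 2 test cases; among all covering selections none totals below 21.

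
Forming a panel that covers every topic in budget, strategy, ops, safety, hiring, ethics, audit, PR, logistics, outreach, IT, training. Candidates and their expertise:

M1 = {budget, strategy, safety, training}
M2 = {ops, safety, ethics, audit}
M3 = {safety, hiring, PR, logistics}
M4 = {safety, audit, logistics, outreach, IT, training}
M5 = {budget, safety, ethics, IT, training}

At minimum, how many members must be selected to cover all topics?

M1, M2, M3, M4 together cover {budget, strategy, ops, safety, hiring, ethics, audit, PR, logistics, outreach, IT, training} — every topic.
No 3 of the 5 members cover everything (all 10 triples fall short), so 4 is minimum.

4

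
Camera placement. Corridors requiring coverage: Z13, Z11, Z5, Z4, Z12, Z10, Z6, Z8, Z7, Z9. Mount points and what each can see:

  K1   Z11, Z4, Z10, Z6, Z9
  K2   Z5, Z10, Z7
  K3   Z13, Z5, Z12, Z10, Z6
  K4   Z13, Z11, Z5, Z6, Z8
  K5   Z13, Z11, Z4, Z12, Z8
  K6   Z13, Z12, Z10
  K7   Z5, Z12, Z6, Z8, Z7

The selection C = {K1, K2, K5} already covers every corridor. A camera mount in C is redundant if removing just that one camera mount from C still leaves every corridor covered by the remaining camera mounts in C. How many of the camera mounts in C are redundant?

Drop K1: Z6, Z9 uncovered — not redundant.
Drop K2: Z5, Z7 uncovered — not redundant.
Drop K5: Z13, Z12, Z8 uncovered — not redundant.
None of the camera mounts in C is redundant.

0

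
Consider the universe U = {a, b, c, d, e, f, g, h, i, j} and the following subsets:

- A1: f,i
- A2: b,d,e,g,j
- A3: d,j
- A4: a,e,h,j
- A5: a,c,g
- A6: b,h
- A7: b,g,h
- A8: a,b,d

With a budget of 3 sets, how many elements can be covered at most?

9

Choosing A1, A2, A4 covers {a, b, d, e, f, g, h, i, j} — 9 elements.
No choice of 3 sets does better; here c is left uncovered.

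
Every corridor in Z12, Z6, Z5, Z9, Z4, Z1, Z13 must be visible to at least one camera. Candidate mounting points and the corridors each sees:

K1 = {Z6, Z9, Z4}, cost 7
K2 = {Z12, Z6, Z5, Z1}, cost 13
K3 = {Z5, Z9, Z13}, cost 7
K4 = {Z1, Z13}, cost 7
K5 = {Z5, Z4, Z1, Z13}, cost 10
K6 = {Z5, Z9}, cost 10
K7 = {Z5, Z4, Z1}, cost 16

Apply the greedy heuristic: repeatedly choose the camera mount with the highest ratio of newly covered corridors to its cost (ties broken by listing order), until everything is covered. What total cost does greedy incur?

Pick 1: K1 adds 3 new (Z6, Z9, Z4) at cost 7 (ratio 3/7).
Pick 2: K5 adds 3 new (Z5, Z1, Z13) at cost 10 (ratio 3/10).
Pick 3: K2 adds 1 new (Z12) at cost 13 (ratio 1/13).
Greedy total cost: 7 + 10 + 13 = 30. (The true optimum is 27, so greedy overshoots here.)

30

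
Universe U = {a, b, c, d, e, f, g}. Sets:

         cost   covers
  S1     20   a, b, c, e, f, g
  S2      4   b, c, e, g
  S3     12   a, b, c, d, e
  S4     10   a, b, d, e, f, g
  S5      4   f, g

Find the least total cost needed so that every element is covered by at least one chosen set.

14

S2, S4 cover every element at cost 4 + 10 = 14.
Any cover uses at least 2 sets; among all covering selections none totals below 14.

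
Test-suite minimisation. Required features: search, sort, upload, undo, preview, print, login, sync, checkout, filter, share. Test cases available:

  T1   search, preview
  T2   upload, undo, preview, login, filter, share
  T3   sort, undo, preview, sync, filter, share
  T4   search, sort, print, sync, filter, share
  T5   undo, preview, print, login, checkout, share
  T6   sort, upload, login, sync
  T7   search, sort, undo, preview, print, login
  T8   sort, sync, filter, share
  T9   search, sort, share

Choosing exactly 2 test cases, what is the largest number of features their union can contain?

10

Choosing T2, T4 covers {search, sort, upload, undo, preview, print, login, sync, filter, share} — 10 features.
No choice of 2 test cases does better; here checkout is left uncovered.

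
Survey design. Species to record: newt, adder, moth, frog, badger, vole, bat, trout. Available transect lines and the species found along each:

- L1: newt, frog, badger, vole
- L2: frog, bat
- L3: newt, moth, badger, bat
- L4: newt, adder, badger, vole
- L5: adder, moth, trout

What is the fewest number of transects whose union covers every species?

3

L1, L2, L5 together cover {newt, adder, moth, frog, badger, vole, bat, trout} — every species.
No 2 of the 5 transects cover everything (all 10 pairs fall short), so 3 is minimum.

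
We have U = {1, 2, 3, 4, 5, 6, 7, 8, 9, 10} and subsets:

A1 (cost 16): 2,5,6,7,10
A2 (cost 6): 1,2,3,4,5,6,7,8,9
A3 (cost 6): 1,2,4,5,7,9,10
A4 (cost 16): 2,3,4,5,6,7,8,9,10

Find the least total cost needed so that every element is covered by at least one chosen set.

A2, A3 cover every element at cost 6 + 6 = 12.
Any cover uses at least 2 sets; among all covering selections none totals below 12.

12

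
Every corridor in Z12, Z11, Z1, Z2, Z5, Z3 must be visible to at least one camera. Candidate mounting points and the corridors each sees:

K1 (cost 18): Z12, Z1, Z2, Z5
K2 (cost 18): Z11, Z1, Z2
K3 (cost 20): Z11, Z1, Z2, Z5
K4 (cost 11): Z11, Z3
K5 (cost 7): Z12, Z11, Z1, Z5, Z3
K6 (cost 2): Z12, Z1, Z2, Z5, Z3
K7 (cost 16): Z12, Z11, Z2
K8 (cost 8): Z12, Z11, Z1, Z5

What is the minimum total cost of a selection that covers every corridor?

9

K5, K6 cover every corridor at cost 7 + 2 = 9.
Any cover uses at least 2 camera mounts; among all covering selections none totals below 9.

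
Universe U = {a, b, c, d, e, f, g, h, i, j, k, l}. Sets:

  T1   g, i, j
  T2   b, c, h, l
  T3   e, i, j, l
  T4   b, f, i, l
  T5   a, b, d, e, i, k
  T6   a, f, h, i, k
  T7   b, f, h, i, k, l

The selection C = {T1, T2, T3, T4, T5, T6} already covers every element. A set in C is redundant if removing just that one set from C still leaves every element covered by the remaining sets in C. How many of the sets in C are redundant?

3

Drop T1: g uncovered — not redundant.
Drop T2: c uncovered — not redundant.
Drop T3: the rest still cover every element — redundant.
Drop T4: the rest still cover every element — redundant.
Drop T5: d uncovered — not redundant.
Drop T6: the rest still cover every element — redundant.
3 redundant: T3, T4, T6.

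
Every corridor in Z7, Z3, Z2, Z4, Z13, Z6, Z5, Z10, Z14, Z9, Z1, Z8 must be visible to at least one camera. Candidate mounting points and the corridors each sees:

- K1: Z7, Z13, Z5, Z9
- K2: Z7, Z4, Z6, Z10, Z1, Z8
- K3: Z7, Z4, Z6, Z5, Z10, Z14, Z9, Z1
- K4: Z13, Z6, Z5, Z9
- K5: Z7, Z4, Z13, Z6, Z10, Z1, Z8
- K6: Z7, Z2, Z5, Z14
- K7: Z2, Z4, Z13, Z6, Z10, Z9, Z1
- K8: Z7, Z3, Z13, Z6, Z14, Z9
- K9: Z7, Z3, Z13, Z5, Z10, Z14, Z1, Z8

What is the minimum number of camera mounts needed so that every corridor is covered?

2

K7, K9 together cover {Z7, Z3, Z2, Z4, Z13, Z6, Z5, Z10, Z14, Z9, Z1, Z8} — every corridor.
No single camera mount contains all 12 corridors, so 2 is optimal.
Greedy (largest uncovered first) would take K3, K9, K6 — 3 camera mounts — but 2 suffice.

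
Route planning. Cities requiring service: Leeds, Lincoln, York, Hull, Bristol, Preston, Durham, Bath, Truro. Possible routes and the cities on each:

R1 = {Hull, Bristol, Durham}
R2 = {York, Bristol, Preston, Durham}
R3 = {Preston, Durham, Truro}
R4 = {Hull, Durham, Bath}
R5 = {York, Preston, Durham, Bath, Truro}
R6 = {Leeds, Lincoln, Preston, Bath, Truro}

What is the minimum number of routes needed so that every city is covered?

R1, R2, R6 together cover {Leeds, Lincoln, York, Hull, Bristol, Preston, Durham, Bath, Truro} — every city.
No 2 of the 6 routes cover everything (all 15 pairs fall short), so 3 is minimum.

3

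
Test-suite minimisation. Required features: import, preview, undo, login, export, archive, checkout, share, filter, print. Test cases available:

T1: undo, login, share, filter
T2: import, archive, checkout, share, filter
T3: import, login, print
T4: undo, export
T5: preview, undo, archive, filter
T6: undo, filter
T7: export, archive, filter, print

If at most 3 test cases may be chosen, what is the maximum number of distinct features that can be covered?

9

Choosing T1, T2, T7 covers {import, undo, login, export, archive, checkout, share, filter, print} — 9 features.
No choice of 3 test cases does better; here preview is left uncovered.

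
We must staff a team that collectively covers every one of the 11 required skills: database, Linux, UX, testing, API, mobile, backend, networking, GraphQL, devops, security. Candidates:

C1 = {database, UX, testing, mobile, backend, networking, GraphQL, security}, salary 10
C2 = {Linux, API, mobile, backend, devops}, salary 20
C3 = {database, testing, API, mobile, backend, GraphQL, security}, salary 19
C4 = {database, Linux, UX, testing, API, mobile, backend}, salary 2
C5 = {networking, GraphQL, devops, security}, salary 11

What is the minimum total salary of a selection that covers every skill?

13

C4, C5 cover every skill at salary 2 + 11 = 13.
Any cover uses at least 2 candidates; among all covering selections none totals below 13.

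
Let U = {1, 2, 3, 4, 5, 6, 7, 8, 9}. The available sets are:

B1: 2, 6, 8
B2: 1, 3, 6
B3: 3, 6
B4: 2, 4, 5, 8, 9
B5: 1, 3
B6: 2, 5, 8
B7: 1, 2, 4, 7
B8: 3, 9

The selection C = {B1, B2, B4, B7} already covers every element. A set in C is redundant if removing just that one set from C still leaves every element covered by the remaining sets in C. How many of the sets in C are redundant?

Drop B1: the rest still cover every element — redundant.
Drop B2: 3 uncovered — not redundant.
Drop B4: 5, 9 uncovered — not redundant.
Drop B7: 7 uncovered — not redundant.
1 redundant: B1.

1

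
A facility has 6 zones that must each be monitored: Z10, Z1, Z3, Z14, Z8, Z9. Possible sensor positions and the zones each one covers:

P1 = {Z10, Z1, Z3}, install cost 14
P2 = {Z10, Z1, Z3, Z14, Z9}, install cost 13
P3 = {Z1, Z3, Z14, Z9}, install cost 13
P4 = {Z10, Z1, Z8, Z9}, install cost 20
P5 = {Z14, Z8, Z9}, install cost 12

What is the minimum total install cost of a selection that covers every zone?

P2, P5 cover every zone at install cost 13 + 12 = 25.
Any cover uses at least 2 sensor positions; among all covering selections none totals below 25.

25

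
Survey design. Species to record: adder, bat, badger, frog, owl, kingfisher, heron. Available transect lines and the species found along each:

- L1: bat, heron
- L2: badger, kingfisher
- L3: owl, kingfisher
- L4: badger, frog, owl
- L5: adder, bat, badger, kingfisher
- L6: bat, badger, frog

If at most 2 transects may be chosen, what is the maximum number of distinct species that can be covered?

6

Choosing L4, L5 covers {adder, bat, badger, frog, owl, kingfisher} — 6 species.
No choice of 2 transects does better; here heron is left uncovered.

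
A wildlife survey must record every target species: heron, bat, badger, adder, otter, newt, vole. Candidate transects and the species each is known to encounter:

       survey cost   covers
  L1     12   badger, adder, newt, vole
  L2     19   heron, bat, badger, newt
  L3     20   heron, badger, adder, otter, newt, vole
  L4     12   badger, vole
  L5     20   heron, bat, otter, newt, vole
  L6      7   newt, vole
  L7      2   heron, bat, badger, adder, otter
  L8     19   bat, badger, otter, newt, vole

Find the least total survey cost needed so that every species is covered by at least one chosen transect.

L6, L7 cover every species at survey cost 7 + 2 = 9.
Any cover uses at least 2 transects; among all covering selections none totals below 9.

9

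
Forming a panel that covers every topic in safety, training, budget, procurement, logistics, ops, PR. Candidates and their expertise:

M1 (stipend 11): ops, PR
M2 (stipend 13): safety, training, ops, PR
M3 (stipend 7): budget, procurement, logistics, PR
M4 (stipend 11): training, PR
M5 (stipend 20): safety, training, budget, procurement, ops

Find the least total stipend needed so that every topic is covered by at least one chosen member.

M2, M3 cover every topic at stipend 13 + 7 = 20.
Any cover uses at least 2 members; among all covering selections none totals below 20.

20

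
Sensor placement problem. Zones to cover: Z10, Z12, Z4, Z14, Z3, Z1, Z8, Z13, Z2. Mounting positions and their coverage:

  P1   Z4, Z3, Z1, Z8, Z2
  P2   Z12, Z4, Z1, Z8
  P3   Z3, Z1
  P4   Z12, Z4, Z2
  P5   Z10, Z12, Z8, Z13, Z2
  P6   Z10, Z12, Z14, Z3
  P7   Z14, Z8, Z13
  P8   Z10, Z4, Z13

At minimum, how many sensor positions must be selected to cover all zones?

3

P1, P5, P6 together cover {Z10, Z12, Z4, Z14, Z3, Z1, Z8, Z13, Z2} — every zone.
No 2 of the 8 sensor positions cover everything (all 28 pairs fall short), so 3 is minimum.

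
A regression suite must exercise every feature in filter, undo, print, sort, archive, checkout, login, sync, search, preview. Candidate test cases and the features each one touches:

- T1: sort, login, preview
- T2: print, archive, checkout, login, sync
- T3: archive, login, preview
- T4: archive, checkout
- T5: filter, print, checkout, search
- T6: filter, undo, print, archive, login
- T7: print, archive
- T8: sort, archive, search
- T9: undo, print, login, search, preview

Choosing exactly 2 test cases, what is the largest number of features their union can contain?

8

Choosing T2, T9 covers {undo, print, archive, checkout, login, sync, search, preview} — 8 features.
No choice of 2 test cases does better; here filter, sort are left uncovered.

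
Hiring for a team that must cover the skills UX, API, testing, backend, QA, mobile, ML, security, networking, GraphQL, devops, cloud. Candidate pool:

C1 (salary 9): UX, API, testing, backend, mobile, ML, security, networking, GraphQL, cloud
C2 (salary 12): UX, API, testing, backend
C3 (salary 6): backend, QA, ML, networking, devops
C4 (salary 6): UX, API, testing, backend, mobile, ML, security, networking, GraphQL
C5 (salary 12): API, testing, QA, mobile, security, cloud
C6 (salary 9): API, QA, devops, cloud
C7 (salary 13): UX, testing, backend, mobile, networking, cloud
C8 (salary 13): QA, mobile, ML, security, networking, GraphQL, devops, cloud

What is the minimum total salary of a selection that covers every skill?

15

C1, C3 cover every skill at salary 9 + 6 = 15.
Any cover uses at least 2 candidates; among all covering selections none totals below 15.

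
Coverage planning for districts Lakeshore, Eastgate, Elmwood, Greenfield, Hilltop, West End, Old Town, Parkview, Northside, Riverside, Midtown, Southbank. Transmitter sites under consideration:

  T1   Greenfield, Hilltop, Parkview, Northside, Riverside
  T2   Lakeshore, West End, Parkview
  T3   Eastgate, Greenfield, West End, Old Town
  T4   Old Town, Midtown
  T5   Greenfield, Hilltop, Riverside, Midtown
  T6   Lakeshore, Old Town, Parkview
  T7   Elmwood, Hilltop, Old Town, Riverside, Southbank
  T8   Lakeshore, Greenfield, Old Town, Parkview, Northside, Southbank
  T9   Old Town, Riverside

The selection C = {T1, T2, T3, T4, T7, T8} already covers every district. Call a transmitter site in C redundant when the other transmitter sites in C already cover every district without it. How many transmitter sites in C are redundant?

Drop T1: the rest still cover every district — redundant.
Drop T2: the rest still cover every district — redundant.
Drop T3: Eastgate uncovered — not redundant.
Drop T4: Midtown uncovered — not redundant.
Drop T7: Elmwood uncovered — not redundant.
Drop T8: the rest still cover every district — redundant.
3 redundant: T1, T2, T8.

3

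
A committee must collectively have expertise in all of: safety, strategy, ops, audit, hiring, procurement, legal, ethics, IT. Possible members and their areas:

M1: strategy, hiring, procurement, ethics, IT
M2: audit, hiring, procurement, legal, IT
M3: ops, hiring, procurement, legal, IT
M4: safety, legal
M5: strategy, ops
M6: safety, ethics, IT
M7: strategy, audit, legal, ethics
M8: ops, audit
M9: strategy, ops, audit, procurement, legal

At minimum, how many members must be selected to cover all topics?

M1, M4, M8 together cover {safety, strategy, ops, audit, hiring, procurement, legal, ethics, IT} — every topic.
No 2 of the 9 members cover everything (all 36 pairs fall short), so 3 is minimum.

3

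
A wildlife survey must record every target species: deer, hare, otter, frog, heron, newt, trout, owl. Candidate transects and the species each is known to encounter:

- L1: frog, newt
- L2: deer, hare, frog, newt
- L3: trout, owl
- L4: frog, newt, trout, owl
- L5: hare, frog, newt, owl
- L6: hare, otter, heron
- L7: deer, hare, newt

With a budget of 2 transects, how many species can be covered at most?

7

Choosing L4, L6 covers {hare, otter, frog, heron, newt, trout, owl} — 7 species.
No choice of 2 transects does better; here deer is left uncovered.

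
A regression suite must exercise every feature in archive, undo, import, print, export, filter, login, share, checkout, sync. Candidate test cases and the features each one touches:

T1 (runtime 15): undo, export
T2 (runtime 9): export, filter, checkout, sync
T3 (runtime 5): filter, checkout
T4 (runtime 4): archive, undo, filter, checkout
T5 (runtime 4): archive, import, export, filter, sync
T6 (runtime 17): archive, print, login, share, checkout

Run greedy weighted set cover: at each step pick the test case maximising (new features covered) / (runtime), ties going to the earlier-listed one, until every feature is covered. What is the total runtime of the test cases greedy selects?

25

Pick 1: T5 adds 5 new (archive, import, export, filter, sync) at runtime 4 (ratio 5/4).
Pick 2: T4 adds 2 new (undo, checkout) at runtime 4 (ratio 2/4).
Pick 3: T6 adds 3 new (print, login, share) at runtime 17 (ratio 3/17).
Greedy total runtime: 4 + 4 + 17 = 25.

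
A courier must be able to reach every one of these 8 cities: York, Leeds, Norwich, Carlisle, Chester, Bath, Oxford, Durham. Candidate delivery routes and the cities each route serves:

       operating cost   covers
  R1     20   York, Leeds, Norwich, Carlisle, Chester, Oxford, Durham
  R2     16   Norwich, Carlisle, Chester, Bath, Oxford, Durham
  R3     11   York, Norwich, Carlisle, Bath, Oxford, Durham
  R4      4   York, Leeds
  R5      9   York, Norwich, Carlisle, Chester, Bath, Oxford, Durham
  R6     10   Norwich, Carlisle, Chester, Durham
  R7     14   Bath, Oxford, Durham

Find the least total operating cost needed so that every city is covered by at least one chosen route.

R4, R5 cover every city at operating cost 4 + 9 = 13.
Any cover uses at least 2 routes; among all covering selections none totals below 13.

13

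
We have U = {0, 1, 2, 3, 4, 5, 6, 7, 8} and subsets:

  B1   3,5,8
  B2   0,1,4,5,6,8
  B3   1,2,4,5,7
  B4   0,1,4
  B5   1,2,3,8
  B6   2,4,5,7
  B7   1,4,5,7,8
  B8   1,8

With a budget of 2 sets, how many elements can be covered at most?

8

Choosing B2, B3 covers {0, 1, 2, 4, 5, 6, 7, 8} — 8 elements.
No choice of 2 sets does better; here 3 is left uncovered.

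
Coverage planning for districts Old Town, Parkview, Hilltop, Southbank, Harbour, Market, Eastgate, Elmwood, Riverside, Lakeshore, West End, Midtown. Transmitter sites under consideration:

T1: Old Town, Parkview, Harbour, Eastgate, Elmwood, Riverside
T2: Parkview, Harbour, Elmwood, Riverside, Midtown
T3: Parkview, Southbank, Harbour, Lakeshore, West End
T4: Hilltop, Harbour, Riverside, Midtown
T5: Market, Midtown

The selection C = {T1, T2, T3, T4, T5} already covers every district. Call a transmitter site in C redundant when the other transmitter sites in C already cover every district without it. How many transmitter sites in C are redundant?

1

Drop T1: Old Town, Eastgate uncovered — not redundant.
Drop T2: the rest still cover every district — redundant.
Drop T3: Southbank, Lakeshore, West End uncovered — not redundant.
Drop T4: Hilltop uncovered — not redundant.
Drop T5: Market uncovered — not redundant.
1 redundant: T2.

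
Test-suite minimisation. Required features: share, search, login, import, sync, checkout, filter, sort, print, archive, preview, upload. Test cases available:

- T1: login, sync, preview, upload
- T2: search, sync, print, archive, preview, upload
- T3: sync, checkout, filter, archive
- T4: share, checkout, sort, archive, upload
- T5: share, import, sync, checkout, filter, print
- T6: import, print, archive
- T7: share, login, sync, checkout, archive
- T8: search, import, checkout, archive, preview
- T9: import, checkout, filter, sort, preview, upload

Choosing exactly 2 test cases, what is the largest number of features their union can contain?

10

Choosing T2, T5 covers {share, search, import, sync, checkout, filter, print, archive, preview, upload} — 10 features.
No choice of 2 test cases does better; here login, sort are left uncovered.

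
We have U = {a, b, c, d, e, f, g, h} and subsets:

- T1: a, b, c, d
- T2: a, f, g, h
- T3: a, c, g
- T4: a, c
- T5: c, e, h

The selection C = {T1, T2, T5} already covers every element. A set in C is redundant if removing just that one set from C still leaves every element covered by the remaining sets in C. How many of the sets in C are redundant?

Drop T1: b, d uncovered — not redundant.
Drop T2: f, g uncovered — not redundant.
Drop T5: e uncovered — not redundant.
None of the sets in C is redundant.

0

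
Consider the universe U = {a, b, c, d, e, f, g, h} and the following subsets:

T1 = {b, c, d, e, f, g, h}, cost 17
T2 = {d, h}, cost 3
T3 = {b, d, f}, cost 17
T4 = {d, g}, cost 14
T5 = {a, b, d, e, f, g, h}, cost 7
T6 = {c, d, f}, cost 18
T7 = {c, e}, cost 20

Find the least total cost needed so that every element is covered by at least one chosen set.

24

T1, T5 cover every element at cost 17 + 7 = 24.
Any cover uses at least 2 sets; among all covering selections none totals below 24.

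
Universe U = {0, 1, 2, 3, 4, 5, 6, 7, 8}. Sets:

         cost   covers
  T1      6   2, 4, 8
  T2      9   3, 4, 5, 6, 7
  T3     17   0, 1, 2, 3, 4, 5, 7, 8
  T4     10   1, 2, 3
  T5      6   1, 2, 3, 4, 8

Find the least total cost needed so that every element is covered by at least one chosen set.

26

T2, T3 cover every element at cost 9 + 17 = 26.
Any cover uses at least 2 sets; among all covering selections none totals below 26.
Greedy by coverage-per-cost would pick T5, T2, T3 for 32 — worse than the optimum 26.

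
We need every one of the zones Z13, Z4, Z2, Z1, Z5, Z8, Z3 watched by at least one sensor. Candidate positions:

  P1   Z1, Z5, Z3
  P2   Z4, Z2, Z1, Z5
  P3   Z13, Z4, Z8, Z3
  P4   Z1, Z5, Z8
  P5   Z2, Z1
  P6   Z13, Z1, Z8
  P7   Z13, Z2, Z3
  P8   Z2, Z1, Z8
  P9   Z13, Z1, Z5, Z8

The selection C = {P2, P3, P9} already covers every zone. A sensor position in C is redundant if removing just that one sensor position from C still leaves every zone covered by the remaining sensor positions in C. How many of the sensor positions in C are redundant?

1

Drop P2: Z2 uncovered — not redundant.
Drop P3: Z3 uncovered — not redundant.
Drop P9: the rest still cover every zone — redundant.
1 redundant: P9.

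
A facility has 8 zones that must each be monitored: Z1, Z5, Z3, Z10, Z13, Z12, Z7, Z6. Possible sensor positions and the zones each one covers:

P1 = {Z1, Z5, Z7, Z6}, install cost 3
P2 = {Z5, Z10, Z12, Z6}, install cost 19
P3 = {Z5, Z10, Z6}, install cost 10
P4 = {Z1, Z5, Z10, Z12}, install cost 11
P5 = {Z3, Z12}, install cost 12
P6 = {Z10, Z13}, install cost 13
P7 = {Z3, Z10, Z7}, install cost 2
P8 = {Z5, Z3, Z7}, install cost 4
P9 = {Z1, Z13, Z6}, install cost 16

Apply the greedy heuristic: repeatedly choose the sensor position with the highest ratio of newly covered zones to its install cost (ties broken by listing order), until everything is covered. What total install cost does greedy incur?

Pick 1: P7 adds 3 new (Z3, Z10, Z7) at install cost 2 (ratio 3/2).
Pick 2: P1 adds 3 new (Z1, Z5, Z6) at install cost 3 (ratio 3/3).
Pick 3: P4 adds 1 new (Z12) at install cost 11 (ratio 1/11).
Pick 4: P6 adds 1 new (Z13) at install cost 13 (ratio 1/13).
Greedy total install cost: 2 + 3 + 11 + 13 = 29. (The true optimum is 28, so greedy overshoots here.)

29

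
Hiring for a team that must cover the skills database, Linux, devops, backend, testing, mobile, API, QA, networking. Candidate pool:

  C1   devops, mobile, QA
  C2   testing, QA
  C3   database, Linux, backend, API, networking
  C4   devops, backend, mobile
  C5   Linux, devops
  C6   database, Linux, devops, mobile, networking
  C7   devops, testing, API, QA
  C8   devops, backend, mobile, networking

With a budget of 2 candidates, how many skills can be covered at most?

Choosing C1, C3 covers {database, Linux, devops, backend, mobile, API, QA, networking} — 8 skills.
No choice of 2 candidates does better; here testing is left uncovered.

8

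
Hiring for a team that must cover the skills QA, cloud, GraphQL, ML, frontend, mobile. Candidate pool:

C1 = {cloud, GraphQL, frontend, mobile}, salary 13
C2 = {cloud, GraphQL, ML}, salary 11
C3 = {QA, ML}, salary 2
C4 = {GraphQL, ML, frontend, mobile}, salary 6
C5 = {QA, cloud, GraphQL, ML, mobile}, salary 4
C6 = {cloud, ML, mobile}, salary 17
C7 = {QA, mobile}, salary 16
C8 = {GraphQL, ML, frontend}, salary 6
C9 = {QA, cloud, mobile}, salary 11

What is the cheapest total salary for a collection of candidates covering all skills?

10

C4, C5 cover every skill at salary 6 + 4 = 10.
Any cover uses at least 2 candidates; among all covering selections none totals below 10.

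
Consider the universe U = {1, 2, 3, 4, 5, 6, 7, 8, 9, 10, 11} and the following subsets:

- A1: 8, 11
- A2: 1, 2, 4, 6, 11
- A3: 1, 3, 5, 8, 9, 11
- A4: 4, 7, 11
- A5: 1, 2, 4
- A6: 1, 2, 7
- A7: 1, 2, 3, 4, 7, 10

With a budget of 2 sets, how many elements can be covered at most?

10

Choosing A3, A7 covers {1, 2, 3, 4, 5, 7, 8, 9, 10, 11} — 10 elements.
No choice of 2 sets does better; here 6 is left uncovered.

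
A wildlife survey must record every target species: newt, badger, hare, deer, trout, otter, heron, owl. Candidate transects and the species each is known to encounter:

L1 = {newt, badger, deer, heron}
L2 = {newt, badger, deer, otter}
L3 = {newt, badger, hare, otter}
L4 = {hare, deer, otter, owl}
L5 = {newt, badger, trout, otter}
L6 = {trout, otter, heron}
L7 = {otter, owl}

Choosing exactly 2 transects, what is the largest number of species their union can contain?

7

Choosing L1, L4 covers {newt, badger, hare, deer, otter, heron, owl} — 7 species.
No choice of 2 transects does better; here trout is left uncovered.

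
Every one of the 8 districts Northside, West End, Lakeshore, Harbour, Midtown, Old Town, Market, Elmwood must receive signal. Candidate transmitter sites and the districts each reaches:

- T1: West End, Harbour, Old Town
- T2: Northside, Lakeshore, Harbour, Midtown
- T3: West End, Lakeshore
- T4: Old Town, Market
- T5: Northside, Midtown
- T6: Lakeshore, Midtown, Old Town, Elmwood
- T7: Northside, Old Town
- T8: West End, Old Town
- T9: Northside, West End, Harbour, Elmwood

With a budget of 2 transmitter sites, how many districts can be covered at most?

7

Choosing T6, T9 covers {Northside, West End, Lakeshore, Harbour, Midtown, Old Town, Elmwood} — 7 districts.
No choice of 2 transmitter sites does better; here Market is left uncovered.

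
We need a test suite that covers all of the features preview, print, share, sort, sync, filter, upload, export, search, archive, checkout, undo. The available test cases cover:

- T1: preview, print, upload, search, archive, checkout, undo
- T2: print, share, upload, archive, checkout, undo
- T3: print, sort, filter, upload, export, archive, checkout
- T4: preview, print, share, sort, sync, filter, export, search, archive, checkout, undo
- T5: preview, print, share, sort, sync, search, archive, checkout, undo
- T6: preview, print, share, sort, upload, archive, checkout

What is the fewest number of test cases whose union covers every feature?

2

T1, T4 together cover {preview, print, share, sort, sync, filter, upload, export, search, archive, checkout, undo} — every feature.
No single test case contains all 12 features, so 2 is optimal.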